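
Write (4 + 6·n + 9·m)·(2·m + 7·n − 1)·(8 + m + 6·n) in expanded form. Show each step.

(4 + 6·n + 9·m)·(2·m + 7·n − 1)·(8 + m + 6·n)
= (8·m + 28·n − 4 + 12·m·n + 42·n² − 6·n + 18·m² + 63·m·n − 9·m)·(8 + m + 6·n)    [distributive law]
= (−m + 22·n − 4 + 75·m·n + 42·n² + 18·m²)·(8 + m + 6·n)    [combine like terms]
= −8·m − m² − 6·m·n + 176·n + 22·m·n + 132·n² − 32 − 4·m − 24·n + 600·m·n + 75·m²·n + 450·m·n² + 336·n² + 42·m·n² + 252·n³ + 144·m² + 18·m³ + 108·m²·n    [distributive law]
= −12·m + 143·m² + 616·m·n + 152·n + 468·n² − 32 + 183·m²·n + 492·m·n² + 252·n³ + 18·m³    [combine like terms]

−12·m + 143·m² + 616·m·n + 152·n + 468·n² − 32 + 183·m²·n + 492·m·n² + 252·n³ + 18·m³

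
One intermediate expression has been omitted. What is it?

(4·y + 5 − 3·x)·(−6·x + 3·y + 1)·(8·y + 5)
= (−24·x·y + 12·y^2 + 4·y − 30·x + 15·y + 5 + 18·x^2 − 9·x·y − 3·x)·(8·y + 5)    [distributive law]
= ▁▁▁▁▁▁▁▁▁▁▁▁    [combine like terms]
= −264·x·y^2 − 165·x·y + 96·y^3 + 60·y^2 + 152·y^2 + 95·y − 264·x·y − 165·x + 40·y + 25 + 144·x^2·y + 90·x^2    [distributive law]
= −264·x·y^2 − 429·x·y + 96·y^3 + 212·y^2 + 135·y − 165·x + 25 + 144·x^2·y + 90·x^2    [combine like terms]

By combine like terms:

(−33·x·y + 12·y^2 + 19·y − 33·x + 5 + 18·x^2)·(8·y + 5)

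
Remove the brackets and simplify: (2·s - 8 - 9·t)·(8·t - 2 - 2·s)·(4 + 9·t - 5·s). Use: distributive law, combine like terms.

(2·s - 8 - 9·t)·(8·t - 2 - 2·s)·(4 + 9·t - 5·s)
= (16·s·t - 4·s - 4·s^2 - 64·t + 16 + 16·s - 72·t^2 + 18·t + 18·s·t)·(4 + 9·t - 5·s)    [distributive law]
= (34·s·t + 12·s - 4·s^2 - 46·t + 16 - 72·t^2)·(4 + 9·t - 5·s)    [combine like terms]
= 136·s·t + 306·s·t^2 - 170·s^2·t + 48·s + 108·s·t - 60·s^2 - 16·s^2 - 36·s^2·t + 20·s^3 - 184·t - 414·t^2 + 230·s·t + 64 + 144·t - 80·s - 288·t^2 - 648·t^3 + 360·s·t^2    [distributive law]
= 474·s·t + 666·s·t^2 - 206·s^2·t - 32·s - 76·s^2 + 20·s^3 - 40·t - 702·t^2 + 64 - 648·t^3    [combine like terms]

474·s·t + 666·s·t^2 - 206·s^2·t - 32·s - 76·s^2 + 20·s^3 - 40·t - 702·t^2 + 64 - 648·t^3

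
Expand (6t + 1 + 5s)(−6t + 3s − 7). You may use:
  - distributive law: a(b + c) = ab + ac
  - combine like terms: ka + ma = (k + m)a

−36t² − 12st − 48t − 32s − 7 + 15s²

(6t + 1 + 5s)(−6t + 3s − 7)
= −36t² + 18st − 42t − 6t + 3s − 7 − 30st + 15s² − 35s    [distributive law]
= −36t² − 12st − 48t − 32s − 7 + 15s²    [combine like terms]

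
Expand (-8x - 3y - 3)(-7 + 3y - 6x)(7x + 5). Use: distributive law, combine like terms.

(-8x - 3y - 3)(-7 + 3y - 6x)(7x + 5)
= (56x - 24xy + 48x² + 21y - 9y² + 18xy + 21 - 9y + 18x)(7x + 5)    [distributive law]
= (74x - 6xy + 48x² + 12y - 9y² + 21)(7x + 5)    [combine like terms]
= 518x² + 370x - 42x²y - 30xy + 336x³ + 240x² + 84xy + 60y - 63xy² - 45y² + 147x + 105    [distributive law]
= 758x² + 517x - 42x²y + 54xy + 336x³ + 60y - 63xy² - 45y² + 105    [combine like terms]

758x² + 517x - 42x²y + 54xy + 336x³ + 60y - 63xy² - 45y² + 105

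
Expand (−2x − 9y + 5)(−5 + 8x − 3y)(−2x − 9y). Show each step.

(−2x − 9y + 5)(−5 + 8x − 3y)(−2x − 9y)
= (10x − 16x^2 + 6xy + 45y − 72xy + 27y^2 − 25 + 40x − 15y)(−2x − 9y)    [distributive law]
= (50x − 16x^2 − 66xy + 30y + 27y^2 − 25)(−2x − 9y)    [combine like terms]
= −100x^2 − 450xy + 32x^3 + 144x^2y + 132x^2y + 594xy^2 − 60xy − 270y^2 − 54xy^2 − 243y^3 + 50x + 225y    [distributive law]
= −100x^2 − 510xy + 32x^3 + 276x^2y + 540xy^2 − 270y^2 − 243y^3 + 50x + 225y    [combine like terms]

−100x^2 − 510xy + 32x^3 + 276x^2y + 540xy^2 − 270y^2 − 243y^3 + 50x + 225y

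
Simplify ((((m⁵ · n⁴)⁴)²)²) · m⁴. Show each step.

m⁸⁴n⁶⁴

((((m⁵ · n⁴)⁴)²)²) · m⁴
= (((m⁵ · n⁴)⁴)⁴) · m⁴    [power of a power]
= ((m⁵ · n⁴)¹⁶) · m⁴    [power of a power]
= (((m⁵)¹⁶) · ((n⁴)¹⁶)) · m⁴    [power of a product]
= (m⁸⁰ · ((n⁴)¹⁶)) · m⁴    [power of a power]
= (m⁸⁰ · n⁶⁴) · m⁴    [power of a power]
= m⁸⁴n⁶⁴    [product of powers]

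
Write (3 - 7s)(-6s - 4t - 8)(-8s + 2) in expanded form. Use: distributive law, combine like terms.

(3 - 7s)(-6s - 4t - 8)(-8s + 2)
= (-18s - 12t - 24 + 42s^2 + 28st + 56s)(-8s + 2)    [distributive law]
= (38s - 12t - 24 + 42s^2 + 28st)(-8s + 2)    [combine like terms]
= -304s^2 + 76s + 96st - 24t + 192s - 48 - 336s^3 + 84s^2 - 224s^2t + 56st    [distributive law]
= -220s^2 + 268s + 152st - 24t - 48 - 336s^3 - 224s^2t    [combine like terms]

-220s^2 + 268s + 152st - 24t - 48 - 336s^3 - 224s^2t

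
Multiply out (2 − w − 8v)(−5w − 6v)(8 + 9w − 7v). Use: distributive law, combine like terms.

(2 − w − 8v)(−5w − 6v)(8 + 9w − 7v)
= (−10w − 12v + 5w^2 + 6vw + 40vw + 48v^2)(8 + 9w − 7v)    [distributive law]
= (−10w − 12v + 5w^2 + 46vw + 48v^2)(8 + 9w − 7v)    [combine like terms]
= −80w − 90w^2 + 70vw − 96v − 108vw + 84v^2 + 40w^2 + 45w^3 − 35vw^2 + 368vw + 414vw^2 − 322v^2w + 384v^2 + 432v^2w − 336v^3    [distributive law]
= −80w − 50w^2 + 330vw − 96v + 468v^2 + 45w^3 + 379vw^2 + 110v^2w − 336v^3    [combine like terms]

−80w − 50w^2 + 330vw − 96v + 468v^2 + 45w^3 + 379vw^2 + 110v^2w − 336v^3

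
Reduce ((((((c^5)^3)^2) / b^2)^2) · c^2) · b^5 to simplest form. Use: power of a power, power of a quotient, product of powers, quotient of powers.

bc^62

((((((c^5)^3)^2) / b^2)^2) · c^2) · b^5
= ((((((c^5)^3)^2)^2) / ((b^2)^2)) · c^2) · b^5    [power of a quotient]
= (((((c^5)^3)^4) / ((b^2)^2)) · c^2) · b^5    [power of a power]
= ((((c^5)^12) / ((b^2)^2)) · c^2) · b^5    [power of a power]
= ((c^60 / ((b^2)^2)) · c^2) · b^5    [power of a power]
= ((c^60 / b^4) · c^2) · b^5    [power of a power]
= bc^62    [quotient of powers; product of powers]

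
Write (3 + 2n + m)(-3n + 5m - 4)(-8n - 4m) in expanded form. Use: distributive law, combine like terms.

(3 + 2n + m)(-3n + 5m - 4)(-8n - 4m)
= (-9n + 15m - 12 - 6n^2 + 10mn - 8n - 3mn + 5m^2 - 4m)(-8n - 4m)    [distributive law]
= (-17n + 11m - 12 - 6n^2 + 7mn + 5m^2)(-8n - 4m)    [combine like terms]
= 136n^2 + 68mn - 88mn - 44m^2 + 96n + 48m + 48n^3 + 24mn^2 - 56mn^2 - 28m^2n - 40m^2n - 20m^3    [distributive law]
= 136n^2 - 20mn - 44m^2 + 96n + 48m + 48n^3 - 32mn^2 - 68m^2n - 20m^3    [combine like terms]

136n^2 - 20mn - 44m^2 + 96n + 48m + 48n^3 - 32mn^2 - 68m^2n - 20m^3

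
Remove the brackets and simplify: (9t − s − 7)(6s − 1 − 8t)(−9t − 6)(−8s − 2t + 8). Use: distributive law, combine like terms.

(9t − s − 7)(6s − 1 − 8t)(−9t − 6)(−8s − 2t + 8)
= (54st − 9t − 72t² − 6s² + s + 8st − 42s + 7 + 56t)(−9t − 6)(−8s − 2t + 8)    [distributive law]
= (62st + 47t − 72t² − 6s² − 41s + 7)(−9t − 6)(−8s − 2t + 8)    [combine like terms]
= (−558st² − 372st − 423t² − 282t + 648t³ + 432t² + 54s²t + 36s² + 369st + 246s − 63t − 42)(−8s − 2t + 8)    [distributive law]
= (−558st² − 3st + 9t² − 345t + 648t³ + 54s²t + 36s² + 246s − 42)(−8s − 2t + 8)    [combine like terms]
= 4464s²t² + 1116st³ − 4464st² + 24s²t + 6st² − 24st − 72st² − 18t³ + 72t² + 2760st + 690t² − 2760t − 5184st³ − 1296t⁴ + 5184t³ − 432s³t − 108s²t² + 432s²t − 288s³ − 72s²t + 288s² − 1968s² − 492st + 1968s + 336s + 84t − 336    [distributive law]
= 4356s²t² − 4068st³ − 4530st² + 384s²t + 2244st + 5166t³ + 762t² − 2676t − 1296t⁴ − 432s³t − 288s³ − 1680s² + 2304s − 336    [combine like terms]

4356s²t² − 4068st³ − 4530st² + 384s²t + 2244st + 5166t³ + 762t² − 2676t − 1296t⁴ − 432s³t − 288s³ − 1680s² + 2304s − 336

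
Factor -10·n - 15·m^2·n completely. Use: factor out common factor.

-10·n - 15·m^2·n
= 5(-2·n - 3·m^2·n)    [factor out 5]
= 5·n(-2 - 3·m^2)    [factor out n]

5·n(-2 - 3·m^2)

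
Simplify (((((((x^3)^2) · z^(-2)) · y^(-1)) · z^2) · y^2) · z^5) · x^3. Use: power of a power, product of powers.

(((((((x^3)^2) · z^(-2)) · y^(-1)) · z^2) · y^2) · z^5) · x^3
= (((((x^6 · z^(-2)) · y^(-1)) · z^2) · y^2) · z^5) · x^3    [power of a power]
= x^9yz^5    [product of powers]

x^9yz^5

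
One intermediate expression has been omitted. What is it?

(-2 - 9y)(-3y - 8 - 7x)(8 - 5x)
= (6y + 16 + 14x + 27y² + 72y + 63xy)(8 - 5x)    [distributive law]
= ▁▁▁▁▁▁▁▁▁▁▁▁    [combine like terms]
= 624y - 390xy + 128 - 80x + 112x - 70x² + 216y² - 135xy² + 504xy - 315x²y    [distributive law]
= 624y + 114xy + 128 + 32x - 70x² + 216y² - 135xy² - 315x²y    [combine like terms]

After combine like terms, the bracketed line is:

(78y + 16 + 14x + 27y² + 63xy)(8 - 5x)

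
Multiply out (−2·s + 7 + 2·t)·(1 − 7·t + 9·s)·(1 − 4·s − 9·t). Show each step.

33·s − 262·s^2 − 329·s·t + 34·s^2·t − 232·s·t^2 + 72·s^3 + 7 − 110·t + 409·t^2 + 126·t^3

(−2·s + 7 + 2·t)·(1 − 7·t + 9·s)·(1 − 4·s − 9·t)
= (−2·s + 14·s·t − 18·s^2 + 7 − 49·t + 63·s + 2·t − 14·t^2 + 18·s·t)·(1 − 4·s − 9·t)    [distributive law]
= (61·s + 32·s·t − 18·s^2 + 7 − 47·t − 14·t^2)·(1 − 4·s − 9·t)    [combine like terms]
= 61·s − 244·s^2 − 549·s·t + 32·s·t − 128·s^2·t − 288·s·t^2 − 18·s^2 + 72·s^3 + 162·s^2·t + 7 − 28·s − 63·t − 47·t + 188·s·t + 423·t^2 − 14·t^2 + 56·s·t^2 + 126·t^3    [distributive law]
= 33·s − 262·s^2 − 329·s·t + 34·s^2·t − 232·s·t^2 + 72·s^3 + 7 − 110·t + 409·t^2 + 126·t^3    [combine like terms]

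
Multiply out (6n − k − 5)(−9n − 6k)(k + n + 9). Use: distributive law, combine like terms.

(6n − k − 5)(−9n − 6k)(k + n + 9)
= (−54n² − 36kn + 9kn + 6k² + 45n + 30k)(k + n + 9)    [distributive law]
= (−54n² − 27kn + 6k² + 45n + 30k)(k + n + 9)    [combine like terms]
= −54kn² − 54n³ − 486n² − 27k²n − 27kn² − 243kn + 6k³ + 6k²n + 54k² + 45kn + 45n² + 405n + 30k² + 30kn + 270k    [distributive law]
= −81kn² − 54n³ − 441n² − 21k²n − 168kn + 6k³ + 84k² + 405n + 270k    [combine like terms]

−81kn² − 54n³ − 441n² − 21k²n − 168kn + 6k³ + 84k² + 405n + 270k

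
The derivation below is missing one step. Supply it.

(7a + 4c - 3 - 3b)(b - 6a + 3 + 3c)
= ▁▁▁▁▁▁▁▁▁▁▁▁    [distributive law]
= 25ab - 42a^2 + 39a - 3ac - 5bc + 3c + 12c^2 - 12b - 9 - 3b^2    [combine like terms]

After distributive law, the bracketed line is:

7ab - 42a^2 + 21a + 21ac + 4bc - 24ac + 12c + 12c^2 - 3b + 18a - 9 - 9c - 3b^2 + 18ab - 9b - 9bc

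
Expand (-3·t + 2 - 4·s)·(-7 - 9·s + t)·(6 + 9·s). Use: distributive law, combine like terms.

(-3·t + 2 - 4·s)·(-7 - 9·s + t)·(6 + 9·s)
= (21·t + 27·s·t - 3·t² - 14 - 18·s + 2·t + 28·s + 36·s² - 4·s·t)·(6 + 9·s)    [distributive law]
= (23·t + 23·s·t - 3·t² - 14 + 10·s + 36·s²)·(6 + 9·s)    [combine like terms]
= 138·t + 207·s·t + 138·s·t + 207·s²·t - 18·t² - 27·s·t² - 84 - 126·s + 60·s + 90·s² + 216·s² + 324·s³    [distributive law]
= 138·t + 345·s·t + 207·s²·t - 18·t² - 27·s·t² - 84 - 66·s + 306·s² + 324·s³    [combine like terms]

138·t + 345·s·t + 207·s²·t - 18·t² - 27·s·t² - 84 - 66·s + 306·s² + 324·s³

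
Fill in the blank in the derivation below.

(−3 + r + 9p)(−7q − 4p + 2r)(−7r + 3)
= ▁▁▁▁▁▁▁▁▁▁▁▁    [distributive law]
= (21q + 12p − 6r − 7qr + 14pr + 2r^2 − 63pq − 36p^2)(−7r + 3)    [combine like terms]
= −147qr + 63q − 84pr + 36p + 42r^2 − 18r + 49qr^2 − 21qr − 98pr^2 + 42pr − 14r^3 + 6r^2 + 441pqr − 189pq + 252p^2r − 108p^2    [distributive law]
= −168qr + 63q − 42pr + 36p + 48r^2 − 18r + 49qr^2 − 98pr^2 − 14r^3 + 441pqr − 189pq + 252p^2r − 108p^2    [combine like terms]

After distributive law, the bracketed line is:

(21q + 12p − 6r − 7qr − 4pr + 2r^2 − 63pq − 36p^2 + 18pr)(−7r + 3)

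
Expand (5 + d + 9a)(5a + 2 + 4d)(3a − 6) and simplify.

(5 + d + 9a)(5a + 2 + 4d)(3a − 6)
= (25a + 10 + 20d + 5ad + 2d + 4d^2 + 45a^2 + 18a + 36ad)(3a − 6)    [distributive law]
= (43a + 10 + 22d + 41ad + 4d^2 + 45a^2)(3a − 6)    [combine like terms]
= 129a^2 − 258a + 30a − 60 + 66ad − 132d + 123a^2d − 246ad + 12ad^2 − 24d^2 + 135a^3 − 270a^2    [distributive law]
= −141a^2 − 228a − 60 − 180ad − 132d + 123a^2d + 12ad^2 − 24d^2 + 135a^3    [combine like terms]

−141a^2 − 228a − 60 − 180ad − 132d + 123a^2d + 12ad^2 − 24d^2 + 135a^3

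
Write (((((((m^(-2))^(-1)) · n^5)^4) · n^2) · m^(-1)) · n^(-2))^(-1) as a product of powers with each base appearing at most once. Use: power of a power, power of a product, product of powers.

(((((((m^(-2))^(-1)) · n^5)^4) · n^2) · m^(-1)) · n^(-2))^(-1)
= (((((((m^(-2))^(-1)) · n^5)^4) · n^2) · m^(-1))^(-1)) · ((n^(-2))^(-1))    [power of a product]
= (((((((m^(-2))^(-1)) · n^5)^4) · n^2)^(-1)) · ((m^(-1))^(-1))) · ((n^(-2))^(-1))    [power of a product]
= (((((((m^(-2))^(-1)) · n^5)^4)^(-1)) · ((n^2)^(-1))) · ((m^(-1))^(-1))) · ((n^(-2))^(-1))    [power of a product]
= ((((((m^(-2))^(-1)) · n^5)^(-4)) · ((n^2)^(-1))) · ((m^(-1))^(-1))) · ((n^(-2))^(-1))    [power of a power]
= ((((((m^(-2))^(-1))^(-4)) · ((n^5)^(-4))) · ((n^2)^(-1))) · ((m^(-1))^(-1))) · ((n^(-2))^(-1))    [power of a product]
= (((((m^(-2))^4) · ((n^5)^(-4))) · ((n^2)^(-1))) · ((m^(-1))^(-1))) · ((n^(-2))^(-1))    [power of a power]
= (((m^(-8) · ((n^5)^(-4))) · ((n^2)^(-1))) · ((m^(-1))^(-1))) · ((n^(-2))^(-1))    [power of a power]
= (((m^(-8) · n^(-20)) · ((n^2)^(-1))) · ((m^(-1))^(-1))) · ((n^(-2))^(-1))    [power of a power]
= (((m^(-8) · n^(-20)) · n^(-2)) · ((m^(-1))^(-1))) · ((n^(-2))^(-1))    [power of a power]
= (((m^(-8) · n^(-20)) · n^(-2)) · m) · ((n^(-2))^(-1))    [power of a power]
= (((m^(-8) · n^(-20)) · n^(-2)) · m) · n^2    [power of a power]
= m^(-7)n^(-20)    [product of powers]

m^(-7)n^(-20)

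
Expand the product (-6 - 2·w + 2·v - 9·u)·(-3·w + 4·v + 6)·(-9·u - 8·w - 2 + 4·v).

324·u·w - 60·w^2 + 276·w + 148·v·w - 36·u·v - 120·v - 64·v^2 + 432·u + 72 - 270·u·w^2 - 48·w^3 + 136·v·w^2 + 522·u·v·w - 120·v^2·w - 216·u·v^2 + 32·v^3 - 243·u^2·w + 324·u^2·v + 486·u^2

(-6 - 2·w + 2·v - 9·u)·(-3·w + 4·v + 6)·(-9·u - 8·w - 2 + 4·v)
= (18·w - 24·v - 36 + 6·w^2 - 8·v·w - 12·w - 6·v·w + 8·v^2 + 12·v + 27·u·w - 36·u·v - 54·u)·(-9·u - 8·w - 2 + 4·v)    [distributive law]
= (6·w - 12·v - 36 + 6·w^2 - 14·v·w + 8·v^2 + 27·u·w - 36·u·v - 54·u)·(-9·u - 8·w - 2 + 4·v)    [combine like terms]
= -54·u·w - 48·w^2 - 12·w + 24·v·w + 108·u·v + 96·v·w + 24·v - 48·v^2 + 324·u + 288·w + 72 - 144·v - 54·u·w^2 - 48·w^3 - 12·w^2 + 24·v·w^2 + 126·u·v·w + 112·v·w^2 + 28·v·w - 56·v^2·w - 72·u·v^2 - 64·v^2·w - 16·v^2 + 32·v^3 - 243·u^2·w - 216·u·w^2 - 54·u·w + 108·u·v·w + 324·u^2·v + 288·u·v·w + 72·u·v - 144·u·v^2 + 486·u^2 + 432·u·w + 108·u - 216·u·v    [distributive law]
= 324·u·w - 60·w^2 + 276·w + 148·v·w - 36·u·v - 120·v - 64·v^2 + 432·u + 72 - 270·u·w^2 - 48·w^3 + 136·v·w^2 + 522·u·v·w - 120·v^2·w - 216·u·v^2 + 32·v^3 - 243·u^2·w + 324·u^2·v + 486·u^2    [combine like terms]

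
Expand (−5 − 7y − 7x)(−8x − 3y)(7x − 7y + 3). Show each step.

448x² + 56xy + 120x − 42y² + 45y + 147x²y − 392xy² − 147y³ + 392x³

(−5 − 7y − 7x)(−8x − 3y)(7x − 7y + 3)
= (40x + 15y + 56xy + 21y² + 56x² + 21xy)(7x − 7y + 3)    [distributive law]
= (40x + 15y + 77xy + 21y² + 56x²)(7x − 7y + 3)    [combine like terms]
= 280x² − 280xy + 120x + 105xy − 105y² + 45y + 539x²y − 539xy² + 231xy + 147xy² − 147y³ + 63y² + 392x³ − 392x²y + 168x²    [distributive law]
= 448x² + 56xy + 120x − 42y² + 45y + 147x²y − 392xy² − 147y³ + 392x³    [combine like terms]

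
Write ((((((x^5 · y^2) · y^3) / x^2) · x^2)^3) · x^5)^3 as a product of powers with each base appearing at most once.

x^60y^45

((((((x^5 · y^2) · y^3) / x^2) · x^2)^3) · x^5)^3
= ((((((x^5 · y^2) · y^3) / x^2) · x^2)^3)^3) · ((x^5)^3)    [power of a product]
= (((((x^5 · y^2) · y^3) / x^2) · x^2)^9) · ((x^5)^3)    [power of a power]
= (((((x^5 · y^2) · y^3) / x^2)^9) · ((x^2)^9)) · ((x^5)^3)    [power of a product]
= (((((x^5 · y^2) · y^3)^9) / ((x^2)^9)) · ((x^2)^9)) · ((x^5)^3)    [power of a quotient]
= (((((x^5 · y^2)^9) · ((y^3)^9)) / ((x^2)^9)) · ((x^2)^9)) · ((x^5)^3)    [power of a product]
= ((((((x^5)^9) · ((y^2)^9)) · ((y^3)^9)) / ((x^2)^9)) · ((x^2)^9)) · ((x^5)^3)    [power of a product]
= ((((x^45 · ((y^2)^9)) · ((y^3)^9)) / ((x^2)^9)) · ((x^2)^9)) · ((x^5)^3)    [power of a power]
= ((((x^45 · y^18) · ((y^3)^9)) / ((x^2)^9)) · ((x^2)^9)) · ((x^5)^3)    [power of a power]
= ((((x^45 · y^18) · y^27) / ((x^2)^9)) · ((x^2)^9)) · ((x^5)^3)    [power of a power]
= ((((x^45 · y^18) · y^27) / x^18) · ((x^2)^9)) · ((x^5)^3)    [power of a power]
= ((((x^45 · y^18) · y^27) / x^18) · x^18) · ((x^5)^3)    [power of a power]
= ((((x^45 · y^18) · y^27) / x^18) · x^18) · x^15    [power of a power]
= x^60y^45    [quotient of powers; product of powers]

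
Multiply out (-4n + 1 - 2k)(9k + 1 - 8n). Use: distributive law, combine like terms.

-20kn - 12n + 32n^2 + 7k + 1 - 18k^2

(-4n + 1 - 2k)(9k + 1 - 8n)
= -36kn - 4n + 32n^2 + 9k + 1 - 8n - 18k^2 - 2k + 16kn    [distributive law]
= -20kn - 12n + 32n^2 + 7k + 1 - 18k^2    [combine like terms]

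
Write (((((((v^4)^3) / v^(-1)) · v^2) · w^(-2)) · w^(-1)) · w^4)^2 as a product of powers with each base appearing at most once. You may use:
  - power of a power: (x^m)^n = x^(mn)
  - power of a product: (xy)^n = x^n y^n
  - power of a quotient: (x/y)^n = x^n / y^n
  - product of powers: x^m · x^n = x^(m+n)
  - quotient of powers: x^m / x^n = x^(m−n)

(((((((v^4)^3) / v^(-1)) · v^2) · w^(-2)) · w^(-1)) · w^4)^2
= (((((((v^4)^3) / v^(-1)) · v^2) · w^(-2)) · w^(-1))^2) · ((w^4)^2)    [power of a product]
= (((((((v^4)^3) / v^(-1)) · v^2) · w^(-2))^2) · ((w^(-1))^2)) · ((w^4)^2)    [power of a product]
= (((((((v^4)^3) / v^(-1)) · v^2)^2) · ((w^(-2))^2)) · ((w^(-1))^2)) · ((w^4)^2)    [power of a product]
= (((((((v^4)^3) / v^(-1))^2) · ((v^2)^2)) · ((w^(-2))^2)) · ((w^(-1))^2)) · ((w^4)^2)    [power of a product]
= (((((((v^4)^3)^2) / ((v^(-1))^2)) · ((v^2)^2)) · ((w^(-2))^2)) · ((w^(-1))^2)) · ((w^4)^2)    [power of a quotient]
= ((((((v^4)^6) / ((v^(-1))^2)) · ((v^2)^2)) · ((w^(-2))^2)) · ((w^(-1))^2)) · ((w^4)^2)    [power of a power]
= ((((v^24 / ((v^(-1))^2)) · ((v^2)^2)) · ((w^(-2))^2)) · ((w^(-1))^2)) · ((w^4)^2)    [power of a power]
= ((((v^24 / v^(-2)) · ((v^2)^2)) · ((w^(-2))^2)) · ((w^(-1))^2)) · ((w^4)^2)    [power of a power]
= (((v^26 · ((v^2)^2)) · ((w^(-2))^2)) · ((w^(-1))^2)) · ((w^4)^2)    [quotient of powers]
= (((v^26 · v^4) · ((w^(-2))^2)) · ((w^(-1))^2)) · ((w^4)^2)    [power of a power]
= ((v^30 · ((w^(-2))^2)) · ((w^(-1))^2)) · ((w^4)^2)    [product of powers]
= ((v^30 · w^(-4)) · ((w^(-1))^2)) · ((w^4)^2)    [power of a power]
= ((v^30 · w^(-4)) · w^(-2)) · ((w^4)^2)    [power of a power]
= ((v^30 · w^(-4)) · w^(-2)) · w^8    [power of a power]
= v^30·w^2    [product of powers]

v^30·w^2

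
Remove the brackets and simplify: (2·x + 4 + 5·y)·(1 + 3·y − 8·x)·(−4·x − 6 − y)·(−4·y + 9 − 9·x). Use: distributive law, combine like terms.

(2·x + 4 + 5·y)·(1 + 3·y − 8·x)·(−4·x − 6 − y)·(−4·y + 9 − 9·x)
= (2·x + 6·x·y − 16·x² + 4 + 12·y − 32·x + 5·y + 15·y² − 40·x·y)·(−4·x − 6 − y)·(−4·y + 9 − 9·x)    [distributive law]
= (−30·x − 34·x·y − 16·x² + 4 + 17·y + 15·y²)·(−4·x − 6 − y)·(−4·y + 9 − 9·x)    [combine like terms]
= (120·x² + 180·x + 30·x·y + 136·x²·y + 204·x·y + 34·x·y² + 64·x³ + 96·x² + 16·x²·y − 16·x − 24 − 4·y − 68·x·y − 102·y − 17·y² − 60·x·y² − 90·y² − 15·y³)·(−4·y + 9 − 9·x)    [distributive law]
= (216·x² + 164·x + 166·x·y + 152·x²·y − 26·x·y² + 64·x³ − 24 − 106·y − 107·y² − 15·y³)·(−4·y + 9 − 9·x)    [combine like terms]
= −864·x²·y + 1944·x² − 1944·x³ − 656·x·y + 1476·x − 1476·x² − 664·x·y² + 1494·x·y − 1494·x²·y − 608·x²·y² + 1368·x²·y − 1368·x³·y + 104·x·y³ − 234·x·y² + 234·x²·y² − 256·x³·y + 576·x³ − 576·x⁴ + 96·y − 216 + 216·x + 424·y² − 954·y + 954·x·y + 428·y³ − 963·y² + 963·x·y² + 60·y⁴ − 135·y³ + 135·x·y³    [distributive law]
= −990·x²·y + 468·x² − 1368·x³ + 1792·x·y + 1692·x + 65·x·y² − 374·x²·y² − 1624·x³·y + 239·x·y³ − 576·x⁴ − 858·y − 216 − 539·y² + 293·y³ + 60·y⁴    [combine like terms]

−990·x²·y + 468·x² − 1368·x³ + 1792·x·y + 1692·x + 65·x·y² − 374·x²·y² − 1624·x³·y + 239·x·y³ − 576·x⁴ − 858·y − 216 − 539·y² + 293·y³ + 60·y⁴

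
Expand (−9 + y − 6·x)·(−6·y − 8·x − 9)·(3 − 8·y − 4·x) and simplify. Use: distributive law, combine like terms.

−513·y − 378·y^2 − 1104·x·y + 54·x − 360·x^2 + 243 + 48·y^3 − 200·x·y^2 − 496·x^2·y − 192·x^3

(−9 + y − 6·x)·(−6·y − 8·x − 9)·(3 − 8·y − 4·x)
= (54·y + 72·x + 81 − 6·y^2 − 8·x·y − 9·y + 36·x·y + 48·x^2 + 54·x)·(3 − 8·y − 4·x)    [distributive law]
= (45·y + 126·x + 81 − 6·y^2 + 28·x·y + 48·x^2)·(3 − 8·y − 4·x)    [combine like terms]
= 135·y − 360·y^2 − 180·x·y + 378·x − 1008·x·y − 504·x^2 + 243 − 648·y − 324·x − 18·y^2 + 48·y^3 + 24·x·y^2 + 84·x·y − 224·x·y^2 − 112·x^2·y + 144·x^2 − 384·x^2·y − 192·x^3    [distributive law]
= −513·y − 378·y^2 − 1104·x·y + 54·x − 360·x^2 + 243 + 48·y^3 − 200·x·y^2 − 496·x^2·y − 192·x^3    [combine like terms]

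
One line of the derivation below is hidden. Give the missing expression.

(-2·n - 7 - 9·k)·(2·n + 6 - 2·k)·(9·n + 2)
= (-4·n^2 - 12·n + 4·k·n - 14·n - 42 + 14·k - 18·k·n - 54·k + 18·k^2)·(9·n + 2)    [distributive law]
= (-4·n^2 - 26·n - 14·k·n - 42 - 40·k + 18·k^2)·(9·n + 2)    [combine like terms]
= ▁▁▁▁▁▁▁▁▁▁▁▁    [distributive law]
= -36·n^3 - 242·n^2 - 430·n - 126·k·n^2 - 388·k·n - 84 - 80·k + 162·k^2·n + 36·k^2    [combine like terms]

After distributive law, the bracketed line is:

-36·n^3 - 8·n^2 - 234·n^2 - 52·n - 126·k·n^2 - 28·k·n - 378·n - 84 - 360·k·n - 80·k + 162·k^2·n + 36·k^2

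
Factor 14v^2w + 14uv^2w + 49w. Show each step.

14v^2w + 14uv^2w + 49w
= 7(2v^2w + 2uv^2w + 7w)    [factor out 7]
= 7w(2v^2 + 2uv^2 + 7)    [factor out w]

7w(2v^2 + 2uv^2 + 7)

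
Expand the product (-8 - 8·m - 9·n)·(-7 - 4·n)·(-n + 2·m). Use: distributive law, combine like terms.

(-8 - 8·m - 9·n)·(-7 - 4·n)·(-n + 2·m)
= (56 + 32·n + 56·m + 32·m·n + 63·n + 36·n^2)·(-n + 2·m)    [distributive law]
= (56 + 95·n + 56·m + 32·m·n + 36·n^2)·(-n + 2·m)    [combine like terms]
= -56·n + 112·m - 95·n^2 + 190·m·n - 56·m·n + 112·m^2 - 32·m·n^2 + 64·m^2·n - 36·n^3 + 72·m·n^2    [distributive law]
= -56·n + 112·m - 95·n^2 + 134·m·n + 112·m^2 + 40·m·n^2 + 64·m^2·n - 36·n^3    [combine like terms]

-56·n + 112·m - 95·n^2 + 134·m·n + 112·m^2 + 40·m·n^2 + 64·m^2·n - 36·n^3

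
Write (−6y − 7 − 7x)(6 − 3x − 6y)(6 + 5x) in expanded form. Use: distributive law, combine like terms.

36y + 390xy + 300x²y + 216y² + 180xy² − 252 − 336x + 21x² + 105x³

(−6y − 7 − 7x)(6 − 3x − 6y)(6 + 5x)
= (−36y + 18xy + 36y² − 42 + 21x + 42y − 42x + 21x² + 42xy)(6 + 5x)    [distributive law]
= (6y + 60xy + 36y² − 42 − 21x + 21x²)(6 + 5x)    [combine like terms]
= 36y + 30xy + 360xy + 300x²y + 216y² + 180xy² − 252 − 210x − 126x − 105x² + 126x² + 105x³    [distributive law]
= 36y + 390xy + 300x²y + 216y² + 180xy² − 252 − 336x + 21x² + 105x³    [combine like terms]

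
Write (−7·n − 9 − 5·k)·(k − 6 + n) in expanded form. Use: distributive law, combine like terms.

−12·k·n + 33·n − 7·n^2 + 21·k + 54 − 5·k^2

(−7·n − 9 − 5·k)·(k − 6 + n)
= −7·k·n + 42·n − 7·n^2 − 9·k + 54 − 9·n − 5·k^2 + 30·k − 5·k·n    [distributive law]
= −12·k·n + 33·n − 7·n^2 + 21·k + 54 − 5·k^2    [combine like terms]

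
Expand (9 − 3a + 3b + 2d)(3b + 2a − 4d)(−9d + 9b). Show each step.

(9 − 3a + 3b + 2d)(3b + 2a − 4d)(−9d + 9b)
= (27b + 18a − 36d − 9ab − 6a^2 + 12ad + 9b^2 + 6ab − 12bd + 6bd + 4ad − 8d^2)(−9d + 9b)    [distributive law]
= (27b + 18a − 36d − 3ab − 6a^2 + 16ad + 9b^2 − 6bd − 8d^2)(−9d + 9b)    [combine like terms]
= −243bd + 243b^2 − 162ad + 162ab + 324d^2 − 324bd + 27abd − 27ab^2 + 54a^2d − 54a^2b − 144ad^2 + 144abd − 81b^2d + 81b^3 + 54bd^2 − 54b^2d + 72d^3 − 72bd^2    [distributive law]
= −567bd + 243b^2 − 162ad + 162ab + 324d^2 + 171abd − 27ab^2 + 54a^2d − 54a^2b − 144ad^2 − 135b^2d + 81b^3 − 18bd^2 + 72d^3    [combine like terms]

−567bd + 243b^2 − 162ad + 162ab + 324d^2 + 171abd − 27ab^2 + 54a^2d − 54a^2b − 144ad^2 − 135b^2d + 81b^3 − 18bd^2 + 72d^3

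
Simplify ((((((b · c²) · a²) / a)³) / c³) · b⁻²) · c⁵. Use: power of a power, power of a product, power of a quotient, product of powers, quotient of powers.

a³·b·c⁸

((((((b · c²) · a²) / a)³) / c³) · b⁻²) · c⁵
= ((((((b · c²) · a²)³) / (a³)) / c³) · b⁻²) · c⁵    [power of a quotient]
= ((((((b · c²)³) · ((a²)³)) / (a³)) / c³) · b⁻²) · c⁵    [power of a product]
= ((((((b³) · ((c²)³)) · ((a²)³)) / (a³)) / c³) · b⁻²) · c⁵    [power of a product]
= (((((b³ · c⁶) · ((a²)³)) / (a³)) / c³) · b⁻²) · c⁵    [power of a power]
= (((((b³ · c⁶) · a⁶) / (a³)) / c³) · b⁻²) · c⁵    [power of a power]
= a³·b·c⁸    [quotient of powers; product of powers]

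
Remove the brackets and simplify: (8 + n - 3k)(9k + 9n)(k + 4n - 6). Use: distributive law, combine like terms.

(8 + n - 3k)(9k + 9n)(k + 4n - 6)
= (72k + 72n + 9kn + 9n² - 27k² - 27kn)(k + 4n - 6)    [distributive law]
= (72k + 72n - 18kn + 9n² - 27k²)(k + 4n - 6)    [combine like terms]
= 72k² + 288kn - 432k + 72kn + 288n² - 432n - 18k²n - 72kn² + 108kn + 9kn² + 36n³ - 54n² - 27k³ - 108k²n + 162k²    [distributive law]
= 234k² + 468kn - 432k + 234n² - 432n - 126k²n - 63kn² + 36n³ - 27k³    [combine like terms]

234k² + 468kn - 432k + 234n² - 432n - 126k²n - 63kn² + 36n³ - 27k³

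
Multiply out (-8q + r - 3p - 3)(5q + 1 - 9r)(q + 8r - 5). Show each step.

-40q^3 - 243q^2r + 177q^2 - 541qr + 112q + 607qr^2 + 269r^2 - 164r - 72r^3 - 15pq^2 - 93pqr + 72pq - 159pr + 15p + 216pr^2 + 15

(-8q + r - 3p - 3)(5q + 1 - 9r)(q + 8r - 5)
= (-40q^2 - 8q + 72qr + 5qr + r - 9r^2 - 15pq - 3p + 27pr - 15q - 3 + 27r)(q + 8r - 5)    [distributive law]
= (-40q^2 - 23q + 77qr + 28r - 9r^2 - 15pq - 3p + 27pr - 3)(q + 8r - 5)    [combine like terms]
= -40q^3 - 320q^2r + 200q^2 - 23q^2 - 184qr + 115q + 77q^2r + 616qr^2 - 385qr + 28qr + 224r^2 - 140r - 9qr^2 - 72r^3 + 45r^2 - 15pq^2 - 120pqr + 75pq - 3pq - 24pr + 15p + 27pqr + 216pr^2 - 135pr - 3q - 24r + 15    [distributive law]
= -40q^3 - 243q^2r + 177q^2 - 541qr + 112q + 607qr^2 + 269r^2 - 164r - 72r^3 - 15pq^2 - 93pqr + 72pq - 159pr + 15p + 216pr^2 + 15    [combine like terms]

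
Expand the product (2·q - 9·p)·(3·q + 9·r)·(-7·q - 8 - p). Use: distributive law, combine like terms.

-42·q^3 - 48·q^2 + 183·p·q^2 - 126·q^2·r - 144·q·r + 549·p·q·r + 216·p·q + 27·p^2·q + 648·p·r + 81·p^2·r

(2·q - 9·p)·(3·q + 9·r)·(-7·q - 8 - p)
= (6·q^2 + 18·q·r - 27·p·q - 81·p·r)·(-7·q - 8 - p)    [distributive law]
= -42·q^3 - 48·q^2 - 6·p·q^2 - 126·q^2·r - 144·q·r - 18·p·q·r + 189·p·q^2 + 216·p·q + 27·p^2·q + 567·p·q·r + 648·p·r + 81·p^2·r    [distributive law]
= -42·q^3 - 48·q^2 + 183·p·q^2 - 126·q^2·r - 144·q·r + 549·p·q·r + 216·p·q + 27·p^2·q + 648·p·r + 81·p^2·r    [combine like terms]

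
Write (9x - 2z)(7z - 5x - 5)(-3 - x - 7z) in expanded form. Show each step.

86xz + 242x^2z - 497xz^2 + 180x^2 + 45x^3 + 135x - 28z^2 + 98z^3 - 30z

(9x - 2z)(7z - 5x - 5)(-3 - x - 7z)
= (63xz - 45x^2 - 45x - 14z^2 + 10xz + 10z)(-3 - x - 7z)    [distributive law]
= (73xz - 45x^2 - 45x - 14z^2 + 10z)(-3 - x - 7z)    [combine like terms]
= -219xz - 73x^2z - 511xz^2 + 135x^2 + 45x^3 + 315x^2z + 135x + 45x^2 + 315xz + 42z^2 + 14xz^2 + 98z^3 - 30z - 10xz - 70z^2    [distributive law]
= 86xz + 242x^2z - 497xz^2 + 180x^2 + 45x^3 + 135x - 28z^2 + 98z^3 - 30z    [combine like terms]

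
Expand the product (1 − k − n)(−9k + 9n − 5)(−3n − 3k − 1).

(1 − k − n)(−9k + 9n − 5)(−3n − 3k − 1)
= (−9k + 9n − 5 + 9k² − 9kn + 5k + 9kn − 9n² + 5n)(−3n − 3k − 1)    [distributive law]
= (−4k + 14n − 5 + 9k² − 9n²)(−3n − 3k − 1)    [combine like terms]
= 12kn + 12k² + 4k − 42n² − 42kn − 14n + 15n + 15k + 5 − 27k²n − 27k³ − 9k² + 27n³ + 27kn² + 9n²    [distributive law]
= −30kn + 3k² + 19k − 33n² + n + 5 − 27k²n − 27k³ + 27n³ + 27kn²    [combine like terms]

−30kn + 3k² + 19k − 33n² + n + 5 − 27k²n − 27k³ + 27n³ + 27kn²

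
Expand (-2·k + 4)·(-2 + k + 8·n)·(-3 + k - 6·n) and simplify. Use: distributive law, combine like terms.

(-2·k + 4)·(-2 + k + 8·n)·(-3 + k - 6·n)
= (4·k - 2·k^2 - 16·k·n - 8 + 4·k + 32·n)·(-3 + k - 6·n)    [distributive law]
= (8·k - 2·k^2 - 16·k·n - 8 + 32·n)·(-3 + k - 6·n)    [combine like terms]
= -24·k + 8·k^2 - 48·k·n + 6·k^2 - 2·k^3 + 12·k^2·n + 48·k·n - 16·k^2·n + 96·k·n^2 + 24 - 8·k + 48·n - 96·n + 32·k·n - 192·n^2    [distributive law]
= -32·k + 14·k^2 + 32·k·n - 2·k^3 - 4·k^2·n + 96·k·n^2 + 24 - 48·n - 192·n^2    [combine like terms]

-32·k + 14·k^2 + 32·k·n - 2·k^3 - 4·k^2·n + 96·k·n^2 + 24 - 48·n - 192·n^2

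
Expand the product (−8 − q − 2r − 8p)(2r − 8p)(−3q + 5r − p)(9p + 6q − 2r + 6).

3084pqr + 324q²r − 564qr² + 288qr − 1368pr² + 40r³ − 480r² + 5072p²r + 2016pr − 3312p²q − 1296pq² − 1152pq − 960p³ − 384p² + 354pq²r + 36q³r − 42pqr² − 124qr³ + 2698p²qr − 1416p²q² − 144pq³ − 2184p³q − 188pr³ + 40r⁴ − 604p²r² + 3008p³r − 576p⁴

(−8 − q − 2r − 8p)(2r − 8p)(−3q + 5r − p)(9p + 6q − 2r + 6)
= (−16r + 64p − 2qr + 8pq − 4r² + 16pr − 16pr + 64p²)(−3q + 5r − p)(9p + 6q − 2r + 6)    [distributive law]
= (−16r + 64p − 2qr + 8pq − 4r² + 64p²)(−3q + 5r − p)(9p + 6q − 2r + 6)    [combine like terms]
= (48qr − 80r² + 16pr − 192pq + 320pr − 64p² + 6q²r − 10qr² + 2pqr − 24pq² + 40pqr − 8p²q + 12qr² − 20r³ + 4pr² − 192p²q + 320p²r − 64p³)(9p + 6q − 2r + 6)    [distributive law]
= (48qr − 80r² + 336pr − 192pq − 64p² + 6q²r + 2qr² + 42pqr − 24pq² − 200p²q − 20r³ + 4pr² + 320p²r − 64p³)(9p + 6q − 2r + 6)    [combine like terms]
= 432pqr + 288q²r − 96qr² + 288qr − 720pr² − 480qr² + 160r³ − 480r² + 3024p²r + 2016pqr − 672pr² + 2016pr − 1728p²q − 1152pq² + 384pqr − 1152pq − 576p³ − 384p²q + 128p²r − 384p² + 54pq²r + 36q³r − 12q²r² + 36q²r + 18pqr² + 12q²r² − 4qr³ + 12qr² + 378p²qr + 252pq²r − 84pqr² + 252pqr − 216p²q² − 144pq³ + 48pq²r − 144pq² − 1800p³q − 1200p²q² + 400p²qr − 1200p²q − 180pr³ − 120qr³ + 40r⁴ − 120r³ + 36p²r² + 24pqr² − 8pr³ + 24pr² + 2880p³r + 1920p²qr − 640p²r² + 1920p²r − 576p⁴ − 384p³q + 128p³r − 384p³    [distributive law]
= 3084pqr + 324q²r − 564qr² + 288qr − 1368pr² + 40r³ − 480r² + 5072p²r + 2016pr − 3312p²q − 1296pq² − 1152pq − 960p³ − 384p² + 354pq²r + 36q³r − 42pqr² − 124qr³ + 2698p²qr − 1416p²q² − 144pq³ − 2184p³q − 188pr³ + 40r⁴ − 604p²r² + 3008p³r − 576p⁴    [combine like terms]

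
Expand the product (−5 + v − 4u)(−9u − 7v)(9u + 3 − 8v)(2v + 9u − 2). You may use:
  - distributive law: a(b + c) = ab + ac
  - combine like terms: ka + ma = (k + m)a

(−5 + v − 4u)(−9u − 7v)(9u + 3 − 8v)(2v + 9u − 2)
= (45u + 35v − 9uv − 7v^2 + 36u^2 + 28uv)(9u + 3 − 8v)(2v + 9u − 2)    [distributive law]
= (45u + 35v + 19uv − 7v^2 + 36u^2)(9u + 3 − 8v)(2v + 9u − 2)    [combine like terms]
= (405u^2 + 135u − 360uv + 315uv + 105v − 280v^2 + 171u^2v + 57uv − 152uv^2 − 63uv^2 − 21v^2 + 56v^3 + 324u^3 + 108u^2 − 288u^2v)(2v + 9u − 2)    [distributive law]
= (513u^2 + 135u + 12uv + 105v − 301v^2 − 117u^2v − 215uv^2 + 56v^3 + 324u^3)(2v + 9u − 2)    [combine like terms]
= 1026u^2v + 4617u^3 − 1026u^2 + 270uv + 1215u^2 − 270u + 24uv^2 + 108u^2v − 24uv + 210v^2 + 945uv − 210v − 602v^3 − 2709uv^2 + 602v^2 − 234u^2v^2 − 1053u^3v + 234u^2v − 430uv^3 − 1935u^2v^2 + 430uv^2 + 112v^4 + 504uv^3 − 112v^3 + 648u^3v + 2916u^4 − 648u^3    [distributive law]
= 1368u^2v + 3969u^3 + 189u^2 + 1191uv − 270u − 2255uv^2 + 812v^2 − 210v − 714v^3 − 2169u^2v^2 − 405u^3v + 74uv^3 + 112v^4 + 2916u^4    [combine like terms]

1368u^2v + 3969u^3 + 189u^2 + 1191uv − 270u − 2255uv^2 + 812v^2 − 210v − 714v^3 − 2169u^2v^2 − 405u^3v + 74uv^3 + 112v^4 + 2916u^4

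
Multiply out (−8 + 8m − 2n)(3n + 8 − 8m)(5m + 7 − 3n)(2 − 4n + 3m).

(−8 + 8m − 2n)(3n + 8 − 8m)(5m + 7 − 3n)(2 − 4n + 3m)
= (−24n − 64 + 64m + 24mn + 64m − 64m^2 − 6n^2 − 16n + 16mn)(5m + 7 − 3n)(2 − 4n + 3m)    [distributive law]
= (−40n − 64 + 128m + 40mn − 64m^2 − 6n^2)(5m + 7 − 3n)(2 − 4n + 3m)    [combine like terms]
= (−200mn − 280n + 120n^2 − 320m − 448 + 192n + 640m^2 + 896m − 384mn + 200m^2n + 280mn − 120mn^2 − 320m^3 − 448m^2 + 192m^2n − 30mn^2 − 42n^2 + 18n^3)(2 − 4n + 3m)    [distributive law]
= (−304mn − 88n + 78n^2 + 576m − 448 + 192m^2 + 392m^2n − 150mn^2 − 320m^3 + 18n^3)(2 − 4n + 3m)    [combine like terms]
= −608mn + 1216mn^2 − 912m^2n − 176n + 352n^2 − 264mn + 156n^2 − 312n^3 + 234mn^2 + 1152m − 2304mn + 1728m^2 − 896 + 1792n − 1344m + 384m^2 − 768m^2n + 576m^3 + 784m^2n − 1568m^2n^2 + 1176m^3n − 300mn^2 + 600mn^3 − 450m^2n^2 − 640m^3 + 1280m^3n − 960m^4 + 36n^3 − 72n^4 + 54mn^3    [distributive law]
= −3176mn + 1150mn^2 − 896m^2n + 1616n + 508n^2 − 276n^3 − 192m + 2112m^2 − 896 − 64m^3 − 2018m^2n^2 + 2456m^3n + 654mn^3 − 960m^4 − 72n^4    [combine like terms]

−3176mn + 1150mn^2 − 896m^2n + 1616n + 508n^2 − 276n^3 − 192m + 2112m^2 − 896 − 64m^3 − 2018m^2n^2 + 2456m^3n + 654mn^3 − 960m^4 − 72n^4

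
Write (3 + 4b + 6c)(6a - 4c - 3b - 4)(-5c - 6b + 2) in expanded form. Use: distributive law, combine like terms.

-18ac - 60ab + 36a + 132c^2 + 273bc - 12c + 126b^2 + 22b - 24 - 336abc - 144ab^2 + 314bc^2 + 264b^2c + 72b^3 - 180ac^2 + 120c^3

(3 + 4b + 6c)(6a - 4c - 3b - 4)(-5c - 6b + 2)
= (18a - 12c - 9b - 12 + 24ab - 16bc - 12b^2 - 16b + 36ac - 24c^2 - 18bc - 24c)(-5c - 6b + 2)    [distributive law]
= (18a - 36c - 25b - 12 + 24ab - 34bc - 12b^2 + 36ac - 24c^2)(-5c - 6b + 2)    [combine like terms]
= -90ac - 108ab + 36a + 180c^2 + 216bc - 72c + 125bc + 150b^2 - 50b + 60c + 72b - 24 - 120abc - 144ab^2 + 48ab + 170bc^2 + 204b^2c - 68bc + 60b^2c + 72b^3 - 24b^2 - 180ac^2 - 216abc + 72ac + 120c^3 + 144bc^2 - 48c^2    [distributive law]
= -18ac - 60ab + 36a + 132c^2 + 273bc - 12c + 126b^2 + 22b - 24 - 336abc - 144ab^2 + 314bc^2 + 264b^2c + 72b^3 - 180ac^2 + 120c^3    [combine like terms]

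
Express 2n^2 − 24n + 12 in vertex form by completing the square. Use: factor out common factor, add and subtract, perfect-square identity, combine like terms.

2n^2 − 24n + 12
= 2(n^2 − 12n) + 12    [factor out 2 from the n-terms]
= 2(n^2 − 12n + 36 − 36) + 12    [add and subtract 36 inside the bracket]
= 2(n − 6)^2 − 72 + 12    [perfect-square identity]
= 2(n − 6)^2 − 60    [combine constants]

2(n − 6)^2 − 60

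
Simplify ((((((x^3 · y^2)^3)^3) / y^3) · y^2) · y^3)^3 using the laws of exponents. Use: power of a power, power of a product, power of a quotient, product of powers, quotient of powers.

((((((x^3 · y^2)^3)^3) / y^3) · y^2) · y^3)^3
= ((((((x^3 · y^2)^3)^3) / y^3) · y^2)^3) · ((y^3)^3)    [power of a product]
= ((((((x^3 · y^2)^3)^3) / y^3)^3) · ((y^2)^3)) · ((y^3)^3)    [power of a product]
= ((((((x^3 · y^2)^3)^3)^3) / ((y^3)^3)) · ((y^2)^3)) · ((y^3)^3)    [power of a quotient]
= (((((x^3 · y^2)^3)^9) / ((y^3)^3)) · ((y^2)^3)) · ((y^3)^3)    [power of a power]
= ((((x^3 · y^2)^27) / ((y^3)^3)) · ((y^2)^3)) · ((y^3)^3)    [power of a power]
= (((((x^3)^27) · ((y^2)^27)) / ((y^3)^3)) · ((y^2)^3)) · ((y^3)^3)    [power of a product]
= (((x^81 · ((y^2)^27)) / ((y^3)^3)) · ((y^2)^3)) · ((y^3)^3)    [power of a power]
= (((x^81 · y^54) / ((y^3)^3)) · ((y^2)^3)) · ((y^3)^3)    [power of a power]
= (((x^81 · y^54) / y^9) · ((y^2)^3)) · ((y^3)^3)    [power of a power]
= (((x^81 · y^54) / y^9) · y^6) · ((y^3)^3)    [power of a power]
= (((x^81 · y^54) / y^9) · y^6) · y^9    [power of a power]
= x^81y^60    [quotient of powers; product of powers]

x^81y^60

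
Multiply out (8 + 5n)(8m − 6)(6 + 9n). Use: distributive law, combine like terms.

384m + 816mn − 288 − 612n + 360mn^2 − 270n^2

(8 + 5n)(8m − 6)(6 + 9n)
= (64m − 48 + 40mn − 30n)(6 + 9n)    [distributive law]
= 384m + 576mn − 288 − 432n + 240mn + 360mn^2 − 180n − 270n^2    [distributive law]
= 384m + 816mn − 288 − 612n + 360mn^2 − 270n^2    [combine like terms]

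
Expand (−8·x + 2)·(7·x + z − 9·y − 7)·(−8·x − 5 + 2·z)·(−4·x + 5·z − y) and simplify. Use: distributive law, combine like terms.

(−8·x + 2)·(7·x + z − 9·y − 7)·(−8·x − 5 + 2·z)·(−4·x + 5·z − y)
= (−56·x^2 − 8·x·z + 72·x·y + 56·x + 14·x + 2·z − 18·y − 14)·(−8·x − 5 + 2·z)·(−4·x + 5·z − y)    [distributive law]
= (−56·x^2 − 8·x·z + 72·x·y + 70·x + 2·z − 18·y − 14)·(−8·x − 5 + 2·z)·(−4·x + 5·z − y)    [combine like terms]
= (448·x^3 + 280·x^2 − 112·x^2·z + 64·x^2·z + 40·x·z − 16·x·z^2 − 576·x^2·y − 360·x·y + 144·x·y·z − 560·x^2 − 350·x + 140·x·z − 16·x·z − 10·z + 4·z^2 + 144·x·y + 90·y − 36·y·z + 112·x + 70 − 28·z)·(−4·x + 5·z − y)    [distributive law]
= (448·x^3 − 280·x^2 − 48·x^2·z + 164·x·z − 16·x·z^2 − 576·x^2·y − 216·x·y + 144·x·y·z − 238·x − 38·z + 4·z^2 + 90·y − 36·y·z + 70)·(−4·x + 5·z − y)    [combine like terms]
= −1792·x^4 + 2240·x^3·z − 448·x^3·y + 1120·x^3 − 1400·x^2·z + 280·x^2·y + 192·x^3·z − 240·x^2·z^2 + 48·x^2·y·z − 656·x^2·z + 820·x·z^2 − 164·x·y·z + 64·x^2·z^2 − 80·x·z^3 + 16·x·y·z^2 + 2304·x^3·y − 2880·x^2·y·z + 576·x^2·y^2 + 864·x^2·y − 1080·x·y·z + 216·x·y^2 − 576·x^2·y·z + 720·x·y·z^2 − 144·x·y^2·z + 952·x^2 − 1190·x·z + 238·x·y + 152·x·z − 190·z^2 + 38·y·z − 16·x·z^2 + 20·z^3 − 4·y·z^2 − 360·x·y + 450·y·z − 90·y^2 + 144·x·y·z − 180·y·z^2 + 36·y^2·z − 280·x + 350·z − 70·y    [distributive law]
= −1792·x^4 + 2432·x^3·z + 1856·x^3·y + 1120·x^3 − 2056·x^2·z + 1144·x^2·y − 176·x^2·z^2 − 3408·x^2·y·z + 804·x·z^2 − 1100·x·y·z − 80·x·z^3 + 736·x·y·z^2 + 576·x^2·y^2 + 216·x·y^2 − 144·x·y^2·z + 952·x^2 − 1038·x·z − 122·x·y − 190·z^2 + 488·y·z + 20·z^3 − 184·y·z^2 − 90·y^2 + 36·y^2·z − 280·x + 350·z − 70·y    [combine like terms]

−1792·x^4 + 2432·x^3·z + 1856·x^3·y + 1120·x^3 − 2056·x^2·z + 1144·x^2·y − 176·x^2·z^2 − 3408·x^2·y·z + 804·x·z^2 − 1100·x·y·z − 80·x·z^3 + 736·x·y·z^2 + 576·x^2·y^2 + 216·x·y^2 − 144·x·y^2·z + 952·x^2 − 1038·x·z − 122·x·y − 190·z^2 + 488·y·z + 20·z^3 − 184·y·z^2 − 90·y^2 + 36·y^2·z − 280·x + 350·z − 70·y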